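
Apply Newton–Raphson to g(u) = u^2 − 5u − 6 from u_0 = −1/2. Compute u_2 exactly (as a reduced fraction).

g'(u) = 2u − 5.
g(−1/2) = −13/4, g'(−1/2) = −6, so u_1 = (−1/2) − (−13/4)/(−6) = −25/24.
g(−25/24) = 169/576, g'(−25/24) = −85/12, so u_2 = (−25/24) − (169/576)/(−85/12) = −4081/4080.

−4081/4080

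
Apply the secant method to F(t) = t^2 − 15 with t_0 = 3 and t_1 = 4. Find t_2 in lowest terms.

F(3) = −6, F(4) = 1. t_2 = 4 − 1·(4 − 3)/(1 − (−6)) = 27/7.

27/7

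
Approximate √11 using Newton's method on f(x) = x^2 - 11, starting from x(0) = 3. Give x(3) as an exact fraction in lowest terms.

f'(x) = 2x.
f(3) = -2, f'(3) = 6, so x(1) = 3 - (-2)/6 = 10/3.
f(10/3) = 1/9, f'(10/3) = 20/3, so x(2) = (10/3) - (1/9)/(20/3) = 199/60.
f(199/60) = 1/3600, f'(199/60) = 199/30, so x(3) = (199/60) - (1/3600)/(199/30) = 79201/23880.

79201/23880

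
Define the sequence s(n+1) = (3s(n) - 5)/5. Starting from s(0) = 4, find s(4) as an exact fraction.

-1036/625

s(1) = (3·4 - 5)/5 = 7/5.
s(2) = (3·(7/5) - 5)/5 = -4/25.
s(3) = (3·(-4/25) - 5)/5 = -137/125.
s(4) = (3·(-137/125) - 5)/5 = -1036/625.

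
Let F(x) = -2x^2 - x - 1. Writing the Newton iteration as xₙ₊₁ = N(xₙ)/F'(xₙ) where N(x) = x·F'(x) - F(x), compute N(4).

F'(x) = -4x - 1.
N(x) = x·F'(x) - F(x) = x·(-4x - 1) - (-2x^2 - x - 1) = -2x^2 + 1.
N(4) = -31.

-31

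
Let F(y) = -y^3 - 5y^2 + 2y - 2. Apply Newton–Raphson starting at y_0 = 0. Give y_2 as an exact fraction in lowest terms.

F'(y) = -3y^2 - 10y + 2.
F(0) = -2, F'(0) = 2, so y_1 = 0 - (-2)/2 = 1.
F(1) = -6, F'(1) = -11, so y_2 = 1 - (-6)/(-11) = 5/11.

5/11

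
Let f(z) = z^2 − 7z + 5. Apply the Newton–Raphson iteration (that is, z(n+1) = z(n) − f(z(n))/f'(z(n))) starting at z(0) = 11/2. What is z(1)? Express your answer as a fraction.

101/16

f'(z) = 2z − 7.
f(11/2) = −13/4, f'(11/2) = 4, so z(1) = (11/2) − (−13/4)/4 = 101/16.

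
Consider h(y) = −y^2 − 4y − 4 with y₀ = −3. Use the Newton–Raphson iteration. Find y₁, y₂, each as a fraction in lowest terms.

h'(y) = −2y − 4.
h(−3) = −1, h'(−3) = 2, so y₁ = (−3) − (−1)/2 = −5/2.
h(−5/2) = −1/4, h'(−5/2) = 1, so y₂ = (−5/2) − (−1/4)/1 = −9/4.

y₁ = −5/2, y₂ = −9/4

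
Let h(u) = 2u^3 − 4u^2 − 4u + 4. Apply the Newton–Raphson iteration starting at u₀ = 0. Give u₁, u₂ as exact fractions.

u₁ = 1, u₂ = 2/3

h'(u) = 6u^2 − 8u − 4.
h(0) = 4, h'(0) = −4, so u₁ = 0 − 4/(−4) = 1.
h(1) = −2, h'(1) = −6, so u₂ = 1 − (−2)/(−6) = 2/3.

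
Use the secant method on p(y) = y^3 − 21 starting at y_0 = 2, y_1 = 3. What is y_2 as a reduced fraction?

p(2) = −13, p(3) = 6. y_2 = 3 − 6·(3 − 2)/(6 − (−13)) = 51/19.

51/19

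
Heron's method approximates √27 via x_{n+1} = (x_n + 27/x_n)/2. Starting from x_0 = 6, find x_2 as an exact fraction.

x_1 = (6 + 27/6)/2 = 21/4.
x_2 = (21/4 + 27/(21/4))/2 = 291/56.

291/56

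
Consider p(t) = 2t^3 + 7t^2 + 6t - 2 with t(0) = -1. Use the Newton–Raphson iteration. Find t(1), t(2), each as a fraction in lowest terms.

t(1) = -5/2, t(2) = -67/34

p'(t) = 6t^2 + 14t + 6.
p(-1) = -3, p'(-1) = -2, so t(1) = (-1) - (-3)/(-2) = -5/2.
p(-5/2) = -9/2, p'(-5/2) = 17/2, so t(2) = (-5/2) - (-9/2)/(17/2) = -67/34.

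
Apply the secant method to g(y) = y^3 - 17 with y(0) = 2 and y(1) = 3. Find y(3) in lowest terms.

g(2) = -9, g(3) = 10. y(2) = 3 - 10·(3 - 2)/(10 - (-9)) = 47/19.
g(3) = 10, g(47/19) = -12780/6859. y(3) = (47/19) - (-12780/6859)·((47/19) - 3)/((-12780/6859) - 10) = 20801/8137.

20801/8137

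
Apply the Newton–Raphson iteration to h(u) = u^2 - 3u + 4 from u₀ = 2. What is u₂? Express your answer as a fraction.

4/3

h'(u) = 2u - 3.
h(2) = 2, h'(2) = 1, so u₁ = 2 - 2/1 = 0.
h(0) = 4, h'(0) = -3, so u₂ = 0 - 4/(-3) = 4/3.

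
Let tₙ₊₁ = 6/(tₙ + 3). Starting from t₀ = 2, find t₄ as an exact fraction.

t₁ = 6/(2 + 3) = 6/5.
t₂ = 6/(6/5 + 3) = 10/7.
t₃ = 6/(10/7 + 3) = 42/31.
t₄ = 6/(42/31 + 3) = 62/45.

62/45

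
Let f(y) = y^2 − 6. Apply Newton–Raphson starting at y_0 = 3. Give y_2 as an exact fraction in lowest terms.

f'(y) = 2y.
f(3) = 3, f'(3) = 6, so y_1 = 3 − 3/6 = 5/2.
f(5/2) = 1/4, f'(5/2) = 5, so y_2 = (5/2) − (1/4)/5 = 49/20.

49/20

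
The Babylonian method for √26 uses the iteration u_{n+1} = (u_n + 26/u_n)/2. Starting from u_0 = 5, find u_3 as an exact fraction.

u_1 = (5 + 26/5)/2 = 51/10.
u_2 = (51/10 + 26/(51/10))/2 = 5201/1020.
u_3 = (5201/1020 + 26/(5201/1020))/2 = 54100801/10610040.

54100801/10610040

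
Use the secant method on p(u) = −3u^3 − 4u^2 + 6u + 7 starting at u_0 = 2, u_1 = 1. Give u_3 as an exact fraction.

p(2) = −21, p(1) = 6. u_2 = 1 − 6·(1 − 2)/(6 − (−21)) = 11/9.
p(1) = 6, p(11/9) = 700/243. u_3 = (11/9) − (700/243)·((11/9) − 1)/((700/243) − 6) = 541/379.

541/379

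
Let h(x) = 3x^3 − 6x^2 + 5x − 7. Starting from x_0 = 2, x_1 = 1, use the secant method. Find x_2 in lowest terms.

h(2) = 3, h(1) = −5. x_2 = 1 − (−5)·(1 − 2)/((−5) − 3) = 13/8.

13/8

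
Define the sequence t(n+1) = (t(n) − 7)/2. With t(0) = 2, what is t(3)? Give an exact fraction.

−47/8

t(1) = (2 − 7)/2 = −5/2.
t(2) = ((−5/2) − 7)/2 = −19/4.
t(3) = ((−19/4) − 7)/2 = −47/8.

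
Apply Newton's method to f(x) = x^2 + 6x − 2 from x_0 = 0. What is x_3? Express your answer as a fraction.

f'(x) = 2x + 6.
f(0) = −2, f'(0) = 6, so x_1 = 0 − (−2)/6 = 1/3.
f(1/3) = 1/9, f'(1/3) = 20/3, so x_2 = (1/3) − (1/9)/(20/3) = 19/60.
f(19/60) = 1/3600, f'(19/60) = 199/30, so x_3 = (19/60) − (1/3600)/(199/30) = 7561/23880.

7561/23880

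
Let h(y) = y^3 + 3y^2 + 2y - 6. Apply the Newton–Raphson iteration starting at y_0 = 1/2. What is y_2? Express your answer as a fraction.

h'(y) = 3y^2 + 6y + 2.
h(1/2) = -33/8, h'(1/2) = 23/4, so y_1 = (1/2) - (-33/8)/(23/4) = 28/23.
h(28/23) = 32670/12167, h'(28/23) = 7274/529, so y_2 = (28/23) - (32670/12167)/(7274/529) = 85501/83651.

85501/83651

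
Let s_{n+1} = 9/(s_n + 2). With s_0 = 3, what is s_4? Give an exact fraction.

s_1 = 9/(3 + 2) = 9/5.
s_2 = 9/(9/5 + 2) = 45/19.
s_3 = 9/(45/19 + 2) = 171/83.
s_4 = 9/(171/83 + 2) = 747/337.

747/337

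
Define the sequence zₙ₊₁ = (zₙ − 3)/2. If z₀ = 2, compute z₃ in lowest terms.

−19/8

z₁ = (2 − 3)/2 = −1/2.
z₂ = ((−1/2) − 3)/2 = −7/4.
z₃ = ((−7/4) − 3)/2 = −19/8.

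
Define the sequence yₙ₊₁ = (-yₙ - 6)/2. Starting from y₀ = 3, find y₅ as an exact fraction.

-69/32

y₁ = (-3 - 6)/2 = -9/2.
y₂ = (-(-9/2) - 6)/2 = -3/4.
y₃ = (-(-3/4) - 6)/2 = -21/8.
y₄ = (-(-21/8) - 6)/2 = -27/16.
y₅ = (-(-27/16) - 6)/2 = -69/32.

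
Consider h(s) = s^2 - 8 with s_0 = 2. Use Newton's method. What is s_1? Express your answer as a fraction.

3

h'(s) = 2s.
h(2) = -4, h'(2) = 4, so s_1 = 2 - (-4)/4 = 3.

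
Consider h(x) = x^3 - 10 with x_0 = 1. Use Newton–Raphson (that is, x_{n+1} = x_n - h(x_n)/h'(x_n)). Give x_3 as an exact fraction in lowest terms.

h'(x) = 3x^2.
h(1) = -9, h'(1) = 3, so x_1 = 1 - (-9)/3 = 4.
h(4) = 54, h'(4) = 48, so x_2 = 4 - 54/48 = 23/8.
h(23/8) = 7047/512, h'(23/8) = 1587/64, so x_3 = (23/8) - (7047/512)/(1587/64) = 4909/2116.

4909/2116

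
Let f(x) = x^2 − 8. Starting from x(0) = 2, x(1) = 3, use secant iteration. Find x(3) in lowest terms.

f(2) = −4, f(3) = 1. x(2) = 3 − 1·(3 − 2)/(1 − (−4)) = 14/5.
f(3) = 1, f(14/5) = −4/25. x(3) = (14/5) − (−4/25)·((14/5) − 3)/((−4/25) − 1) = 82/29.

82/29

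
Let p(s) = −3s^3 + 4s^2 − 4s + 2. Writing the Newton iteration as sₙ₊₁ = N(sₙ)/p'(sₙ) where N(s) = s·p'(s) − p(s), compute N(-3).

p'(s) = −9s^2 + 8s − 4.
N(s) = s·p'(s) − p(s) = s·(−9s^2 + 8s − 4) − (−3s^3 + 4s^2 − 4s + 2) = −6s^3 + 4s^2 − 2.
N(-3) = 196.

196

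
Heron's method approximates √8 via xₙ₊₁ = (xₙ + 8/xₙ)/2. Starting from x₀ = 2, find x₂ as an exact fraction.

x₁ = (2 + 8/2)/2 = 3.
x₂ = (3 + 8/3)/2 = 17/6.

17/6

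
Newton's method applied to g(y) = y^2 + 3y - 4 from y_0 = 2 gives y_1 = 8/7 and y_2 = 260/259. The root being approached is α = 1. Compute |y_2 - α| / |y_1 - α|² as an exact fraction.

y_1 - α = 8/7 - 1 = 1/7, so |y_1 - α| = 1/7.
y_2 - α = 260/259 - 1 = 1/259, so |y_2 - α| = 1/259.
|y_1 - α|² = 1/49.
Ratio = (1/259) / (1/49) = 7/37.

7/37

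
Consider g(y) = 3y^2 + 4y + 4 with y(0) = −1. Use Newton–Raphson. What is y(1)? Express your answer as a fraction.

1/2

g'(y) = 6y + 4.
g(−1) = 3, g'(−1) = −2, so y(1) = (−1) − 3/(−2) = 1/2.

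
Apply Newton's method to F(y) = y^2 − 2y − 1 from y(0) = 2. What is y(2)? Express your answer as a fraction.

F'(y) = 2y − 2.
F(2) = −1, F'(2) = 2, so y(1) = 2 − (−1)/2 = 5/2.
F(5/2) = 1/4, F'(5/2) = 3, so y(2) = (5/2) − (1/4)/3 = 29/12.

29/12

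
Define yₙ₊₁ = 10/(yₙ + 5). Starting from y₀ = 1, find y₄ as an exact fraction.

y₁ = 10/(1 + 5) = 5/3.
y₂ = 10/(5/3 + 5) = 3/2.
y₃ = 10/(3/2 + 5) = 20/13.
y₄ = 10/(20/13 + 5) = 26/17.

26/17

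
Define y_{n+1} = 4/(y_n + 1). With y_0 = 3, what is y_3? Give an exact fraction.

y_1 = 4/(3 + 1) = 1.
y_2 = 4/(1 + 1) = 2.
y_3 = 4/(2 + 1) = 4/3.

4/3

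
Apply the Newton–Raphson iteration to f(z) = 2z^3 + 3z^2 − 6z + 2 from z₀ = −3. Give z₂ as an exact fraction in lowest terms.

f'(z) = 6z^2 + 6z − 6.
f(−3) = −7, f'(−3) = 30, so z₁ = (−3) − (−7)/30 = −83/30.
f(−83/30) = −5341/6750, f'(−83/30) = 3499/150, so z₂ = (−83/30) − (−5341/6750)/(3499/150) = −860569/314910.

−860569/314910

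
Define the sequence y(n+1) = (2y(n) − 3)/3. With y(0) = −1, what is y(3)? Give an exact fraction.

y(1) = (2·(−1) − 3)/3 = −5/3.
y(2) = (2·(−5/3) − 3)/3 = −19/9.
y(3) = (2·(−19/9) − 3)/3 = −65/27.

−65/27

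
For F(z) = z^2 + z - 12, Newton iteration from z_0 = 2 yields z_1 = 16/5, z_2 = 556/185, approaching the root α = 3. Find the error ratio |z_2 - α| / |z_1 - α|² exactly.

z_1 - α = 16/5 - 3 = 1/5, so |z_1 - α| = 1/5.
z_2 - α = 556/185 - 3 = 1/185, so |z_2 - α| = 1/185.
|z_1 - α|² = 1/25.
Ratio = (1/185) / (1/25) = 5/37.

5/37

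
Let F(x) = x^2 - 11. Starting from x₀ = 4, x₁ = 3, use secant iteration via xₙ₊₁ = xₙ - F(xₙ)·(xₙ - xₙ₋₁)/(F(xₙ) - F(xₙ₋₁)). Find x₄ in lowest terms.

3373/1017

F(4) = 5, F(3) = -2. x₂ = 3 - (-2)·(3 - 4)/((-2) - 5) = 23/7.
F(3) = -2, F(23/7) = -10/49. x₃ = (23/7) - (-10/49)·((23/7) - 3)/((-10/49) - (-2)) = 73/22.
F(23/7) = -10/49, F(73/22) = 5/484. x₄ = (73/22) - (5/484)·((73/22) - (23/7))/((5/484) - (-10/49)) = 3373/1017.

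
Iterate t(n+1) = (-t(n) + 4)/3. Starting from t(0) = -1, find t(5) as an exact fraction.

t(1) = (-(-1) + 4)/3 = 5/3.
t(2) = (-(5/3) + 4)/3 = 7/9.
t(3) = (-(7/9) + 4)/3 = 29/27.
t(4) = (-(29/27) + 4)/3 = 79/81.
t(5) = (-(79/81) + 4)/3 = 245/243.

245/243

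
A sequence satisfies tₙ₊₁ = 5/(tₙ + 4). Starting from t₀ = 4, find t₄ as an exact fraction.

940/937

t₁ = 5/(4 + 4) = 5/8.
t₂ = 5/(5/8 + 4) = 40/37.
t₃ = 5/(40/37 + 4) = 185/188.
t₄ = 5/(185/188 + 4) = 940/937.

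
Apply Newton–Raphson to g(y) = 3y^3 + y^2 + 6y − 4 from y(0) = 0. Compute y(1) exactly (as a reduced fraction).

2/3

g'(y) = 9y^2 + 2y + 6.
g(0) = −4, g'(0) = 6, so y(1) = 0 − (−4)/6 = 2/3.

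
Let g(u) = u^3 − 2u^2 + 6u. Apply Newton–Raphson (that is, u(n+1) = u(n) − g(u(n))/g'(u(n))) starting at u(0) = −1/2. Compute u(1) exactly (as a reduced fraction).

g'(u) = 3u^2 − 4u + 6.
g(−1/2) = −29/8, g'(−1/2) = 35/4, so u(1) = (−1/2) − (−29/8)/(35/4) = −3/35.

−3/35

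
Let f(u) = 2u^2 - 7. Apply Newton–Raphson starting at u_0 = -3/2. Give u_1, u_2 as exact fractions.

u_1 = -23/12, u_2 = -1033/552

f'(u) = 4u.
f(-3/2) = -5/2, f'(-3/2) = -6, so u_1 = (-3/2) - (-5/2)/(-6) = -23/12.
f(-23/12) = 25/72, f'(-23/12) = -23/3, so u_2 = (-23/12) - (25/72)/(-23/3) = -1033/552.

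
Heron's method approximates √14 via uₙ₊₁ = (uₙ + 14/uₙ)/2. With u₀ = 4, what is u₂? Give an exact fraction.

u₁ = (4 + 14/4)/2 = 15/4.
u₂ = (15/4 + 14/(15/4))/2 = 449/120.

449/120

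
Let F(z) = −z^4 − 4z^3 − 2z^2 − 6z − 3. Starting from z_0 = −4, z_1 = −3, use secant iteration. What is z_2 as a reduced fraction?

−129/35

F(−4) = −11, F(−3) = 24. z_2 = (−3) − 24·((−3) − (−4))/(24 − (−11)) = −129/35.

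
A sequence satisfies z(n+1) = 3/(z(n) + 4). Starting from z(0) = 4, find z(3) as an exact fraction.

z(1) = 3/(4 + 4) = 3/8.
z(2) = 3/(3/8 + 4) = 24/35.
z(3) = 3/(24/35 + 4) = 105/164.

105/164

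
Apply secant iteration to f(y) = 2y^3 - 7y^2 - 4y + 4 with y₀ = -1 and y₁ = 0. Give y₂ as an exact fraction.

f(-1) = -1, f(0) = 4. y₂ = 0 - 4·(0 - (-1))/(4 - (-1)) = -4/5.

-4/5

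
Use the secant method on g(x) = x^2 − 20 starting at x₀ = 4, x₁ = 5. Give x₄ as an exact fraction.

g(4) = −4, g(5) = 5. x₂ = 5 − 5·(5 − 4)/(5 − (−4)) = 40/9.
g(5) = 5, g(40/9) = −20/81. x₃ = (40/9) − (−20/81)·((40/9) − 5)/((−20/81) − 5) = 76/17.
g(40/9) = −20/81, g(76/17) = −4/289. x₄ = (76/17) − (−4/289)·((76/17) − (40/9))/((−4/289) − (−20/81)) = 1525/341.

1525/341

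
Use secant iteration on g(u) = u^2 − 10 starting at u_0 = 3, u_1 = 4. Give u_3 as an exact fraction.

g(3) = −1, g(4) = 6. u_2 = 4 − 6·(4 − 3)/(6 − (−1)) = 22/7.
g(4) = 6, g(22/7) = −6/49. u_3 = (22/7) − (−6/49)·((22/7) − 4)/((−6/49) − 6) = 79/25.

79/25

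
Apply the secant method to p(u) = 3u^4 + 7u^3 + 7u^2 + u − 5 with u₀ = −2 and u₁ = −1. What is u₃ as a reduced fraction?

−32545/20257

p(−2) = 13, p(−1) = −3. u₂ = (−1) − (−3)·((−1) − (−2))/((−3) − 13) = −19/16.
p(−1) = −3, p(−19/16) = −135837/65536. u₃ = (−19/16) − (−135837/65536)·((−19/16) − (−1))/((−135837/65536) − (−3)) = −32545/20257.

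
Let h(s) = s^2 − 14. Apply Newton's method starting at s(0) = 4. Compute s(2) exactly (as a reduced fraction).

h'(s) = 2s.
h(4) = 2, h'(4) = 8, so s(1) = 4 − 2/8 = 15/4.
h(15/4) = 1/16, h'(15/4) = 15/2, so s(2) = (15/4) − (1/16)/(15/2) = 449/120.

449/120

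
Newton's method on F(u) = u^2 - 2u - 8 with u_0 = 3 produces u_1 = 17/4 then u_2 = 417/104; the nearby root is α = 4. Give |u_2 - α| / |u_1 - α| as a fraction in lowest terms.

u_1 - α = 17/4 - 4 = 1/4, so |u_1 - α| = 1/4.
u_2 - α = 417/104 - 4 = 1/104, so |u_2 - α| = 1/104.
Ratio = (1/104) / (1/4) = 1/26.

1/26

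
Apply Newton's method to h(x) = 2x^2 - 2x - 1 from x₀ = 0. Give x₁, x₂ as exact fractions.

h'(x) = 4x - 2.
h(0) = -1, h'(0) = -2, so x₁ = 0 - (-1)/(-2) = -1/2.
h(-1/2) = 1/2, h'(-1/2) = -4, so x₂ = (-1/2) - (1/2)/(-4) = -3/8.

x₁ = -1/2, x₂ = -3/8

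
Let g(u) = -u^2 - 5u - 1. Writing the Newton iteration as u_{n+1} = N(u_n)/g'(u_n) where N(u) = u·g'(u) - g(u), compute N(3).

-8

g'(u) = -2u - 5.
N(u) = u·g'(u) - g(u) = u·(-2u - 5) - (-u^2 - 5u - 1) = -u^2 + 1.
N(3) = -8.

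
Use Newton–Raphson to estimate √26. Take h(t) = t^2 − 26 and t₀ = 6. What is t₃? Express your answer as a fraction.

h'(t) = 2t.
h(6) = 10, h'(6) = 12, so t₁ = 6 − 10/12 = 31/6.
h(31/6) = 25/36, h'(31/6) = 31/3, so t₂ = (31/6) − (25/36)/(31/3) = 1897/372.
h(1897/372) = 625/138384, h'(1897/372) = 1897/186, so t₃ = (1897/372) − (625/138384)/(1897/186) = 7196593/1411368.

7196593/1411368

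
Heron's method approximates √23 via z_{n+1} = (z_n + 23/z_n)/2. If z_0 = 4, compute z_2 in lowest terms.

2993/624

z_1 = (4 + 23/4)/2 = 39/8.
z_2 = (39/8 + 23/(39/8))/2 = 2993/624.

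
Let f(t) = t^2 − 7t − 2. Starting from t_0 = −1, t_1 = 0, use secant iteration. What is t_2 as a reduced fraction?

f(−1) = 6, f(0) = −2. t_2 = 0 − (−2)·(0 − (−1))/((−2) − 6) = −1/4.

−1/4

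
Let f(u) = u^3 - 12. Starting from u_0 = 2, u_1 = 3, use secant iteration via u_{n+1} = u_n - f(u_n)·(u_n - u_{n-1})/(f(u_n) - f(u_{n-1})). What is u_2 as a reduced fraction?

f(2) = -4, f(3) = 15. u_2 = 3 - 15·(3 - 2)/(15 - (-4)) = 42/19.

42/19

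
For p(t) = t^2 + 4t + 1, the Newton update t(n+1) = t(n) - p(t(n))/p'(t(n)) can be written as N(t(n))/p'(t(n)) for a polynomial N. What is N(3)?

p'(t) = 2t + 4.
N(t) = t·p'(t) - p(t) = t·(2t + 4) - (t^2 + 4t + 1) = t^2 - 1.
N(3) = 8.

8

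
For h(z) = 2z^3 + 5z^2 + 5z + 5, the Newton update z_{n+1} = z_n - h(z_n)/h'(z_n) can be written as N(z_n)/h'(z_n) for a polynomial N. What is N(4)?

h'(z) = 6z^2 + 10z + 5.
N(z) = z·h'(z) - h(z) = z·(6z^2 + 10z + 5) - (2z^3 + 5z^2 + 5z + 5) = 4z^3 + 5z^2 - 5.
N(4) = 331.

331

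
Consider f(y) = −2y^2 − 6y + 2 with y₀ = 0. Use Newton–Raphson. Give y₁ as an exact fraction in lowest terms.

1/3

f'(y) = −4y − 6.
f(0) = 2, f'(0) = −6, so y₁ = 0 − 2/(−6) = 1/3.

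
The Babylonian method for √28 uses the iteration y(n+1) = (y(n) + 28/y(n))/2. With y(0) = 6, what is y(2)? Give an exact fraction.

127/24

y(1) = (6 + 28/6)/2 = 16/3.
y(2) = (16/3 + 28/(16/3))/2 = 127/24.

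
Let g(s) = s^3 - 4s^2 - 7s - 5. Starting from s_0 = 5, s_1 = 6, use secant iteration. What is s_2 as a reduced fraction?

g(5) = -15, g(6) = 25. s_2 = 6 - 25·(6 - 5)/(25 - (-15)) = 43/8.

43/8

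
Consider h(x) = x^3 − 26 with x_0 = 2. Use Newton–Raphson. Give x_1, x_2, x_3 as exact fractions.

x_1 = 7/2, x_2 = 149/49, x_3 = 3224924/1087849

h'(x) = 3x^2.
h(2) = −18, h'(2) = 12, so x_1 = 2 − (−18)/12 = 7/2.
h(7/2) = 135/8, h'(7/2) = 147/4, so x_2 = (7/2) − (135/8)/(147/4) = 149/49.
h(149/49) = 249075/117649, h'(149/49) = 66603/2401, so x_3 = (149/49) − (249075/117649)/(66603/2401) = 3224924/1087849.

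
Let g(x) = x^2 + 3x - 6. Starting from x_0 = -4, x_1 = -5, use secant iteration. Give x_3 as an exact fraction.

-83/19

g(-4) = -2, g(-5) = 4. x_2 = (-5) - 4·((-5) - (-4))/(4 - (-2)) = -13/3.
g(-5) = 4, g(-13/3) = -2/9. x_3 = (-13/3) - (-2/9)·((-13/3) - (-5))/((-2/9) - 4) = -83/19.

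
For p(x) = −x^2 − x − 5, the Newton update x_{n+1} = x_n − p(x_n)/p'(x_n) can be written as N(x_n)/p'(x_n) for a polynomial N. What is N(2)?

p'(x) = −2x − 1.
N(x) = x·p'(x) − p(x) = x·(−2x − 1) − (−x^2 − x − 5) = −x^2 + 5.
N(2) = 1.

1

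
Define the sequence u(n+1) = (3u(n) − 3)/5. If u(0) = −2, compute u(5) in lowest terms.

−4809/3125

u(1) = (3·(−2) − 3)/5 = −9/5.
u(2) = (3·(−9/5) − 3)/5 = −42/25.
u(3) = (3·(−42/25) − 3)/5 = −201/125.
u(4) = (3·(−201/125) − 3)/5 = −978/625.
u(5) = (3·(−978/625) − 3)/5 = −4809/3125.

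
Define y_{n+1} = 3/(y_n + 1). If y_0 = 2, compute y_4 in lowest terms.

15/11

y_1 = 3/(2 + 1) = 1.
y_2 = 3/(1 + 1) = 3/2.
y_3 = 3/(3/2 + 1) = 6/5.
y_4 = 3/(6/5 + 1) = 15/11.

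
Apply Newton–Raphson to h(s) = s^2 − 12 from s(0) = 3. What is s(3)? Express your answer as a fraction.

h'(s) = 2s.
h(3) = −3, h'(3) = 6, so s(1) = 3 − (−3)/6 = 7/2.
h(7/2) = 1/4, h'(7/2) = 7, so s(2) = (7/2) − (1/4)/7 = 97/28.
h(97/28) = 1/784, h'(97/28) = 97/14, so s(3) = (97/28) − (1/784)/(97/14) = 18817/5432.

18817/5432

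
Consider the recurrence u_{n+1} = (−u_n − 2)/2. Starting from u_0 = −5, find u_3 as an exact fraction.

u_1 = (−(−5) − 2)/2 = 3/2.
u_2 = (−(3/2) − 2)/2 = −7/4.
u_3 = (−(−7/4) − 2)/2 = −1/8.

−1/8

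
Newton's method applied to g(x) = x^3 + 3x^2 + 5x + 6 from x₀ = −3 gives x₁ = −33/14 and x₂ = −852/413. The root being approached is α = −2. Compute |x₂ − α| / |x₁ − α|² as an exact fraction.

728/1475

x₁ − α = −33/14 − (−2) = −33/14 + 2 = −5/14, so |x₁ − α| = 5/14.
x₂ − α = −852/413 − (−2) = −852/413 + 2 = −26/413, so |x₂ − α| = 26/413.
|x₁ − α|² = 25/196.
Ratio = (26/413) / (25/196) = 728/1475.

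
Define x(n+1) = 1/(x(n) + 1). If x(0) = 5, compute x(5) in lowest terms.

x(1) = 1/(5 + 1) = 1/6.
x(2) = 1/(1/6 + 1) = 6/7.
x(3) = 1/(6/7 + 1) = 7/13.
x(4) = 1/(7/13 + 1) = 13/20.
x(5) = 1/(13/20 + 1) = 20/33.

20/33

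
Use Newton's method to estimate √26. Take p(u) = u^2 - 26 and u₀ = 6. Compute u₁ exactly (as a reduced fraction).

31/6

p'(u) = 2u.
p(6) = 10, p'(6) = 12, so u₁ = 6 - 10/12 = 31/6.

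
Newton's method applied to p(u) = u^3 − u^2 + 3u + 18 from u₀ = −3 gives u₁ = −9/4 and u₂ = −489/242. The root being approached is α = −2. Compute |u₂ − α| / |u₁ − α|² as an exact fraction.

u₁ − α = −9/4 − (−2) = −9/4 + 2 = −1/4, so |u₁ − α| = 1/4.
u₂ − α = −489/242 − (−2) = −489/242 + 2 = −5/242, so |u₂ − α| = 5/242.
|u₁ − α|² = 1/16.
Ratio = (5/242) / (1/16) = 40/121.

40/121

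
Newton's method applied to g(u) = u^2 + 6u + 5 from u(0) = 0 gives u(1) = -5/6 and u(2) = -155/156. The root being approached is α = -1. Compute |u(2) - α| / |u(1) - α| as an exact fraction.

u(1) - α = -5/6 - (-1) = -5/6 + 1 = 1/6, so |u(1) - α| = 1/6.
u(2) - α = -155/156 - (-1) = -155/156 + 1 = 1/156, so |u(2) - α| = 1/156.
Ratio = (1/156) / (1/6) = 1/26.

1/26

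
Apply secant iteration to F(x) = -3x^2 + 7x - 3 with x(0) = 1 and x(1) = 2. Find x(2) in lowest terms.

3/2

F(1) = 1, F(2) = -1. x(2) = 2 - (-1)·(2 - 1)/((-1) - 1) = 3/2.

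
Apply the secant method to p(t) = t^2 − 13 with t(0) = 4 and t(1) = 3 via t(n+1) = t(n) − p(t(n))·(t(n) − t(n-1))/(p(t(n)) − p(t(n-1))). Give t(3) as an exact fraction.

p(4) = 3, p(3) = −4. t(2) = 3 − (−4)·(3 − 4)/((−4) − 3) = 25/7.
p(3) = −4, p(25/7) = −12/49. t(3) = (25/7) − (−12/49)·((25/7) − 3)/((−12/49) − (−4)) = 83/23.

83/23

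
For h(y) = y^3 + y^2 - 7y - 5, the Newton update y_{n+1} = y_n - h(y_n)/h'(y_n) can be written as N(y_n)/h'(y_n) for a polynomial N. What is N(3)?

h'(y) = 3y^2 + 2y - 7.
N(y) = y·h'(y) - h(y) = y·(3y^2 + 2y - 7) - (y^3 + y^2 - 7y - 5) = 2y^3 + y^2 + 5.
N(3) = 68.

68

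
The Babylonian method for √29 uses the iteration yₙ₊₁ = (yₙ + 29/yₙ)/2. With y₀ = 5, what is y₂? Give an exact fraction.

727/135

y₁ = (5 + 29/5)/2 = 27/5.
y₂ = (27/5 + 29/(27/5))/2 = 727/135.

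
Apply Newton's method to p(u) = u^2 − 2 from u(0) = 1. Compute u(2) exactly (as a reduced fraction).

17/12

p'(u) = 2u.
p(1) = −1, p'(1) = 2, so u(1) = 1 − (−1)/2 = 3/2.
p(3/2) = 1/4, p'(3/2) = 3, so u(2) = (3/2) − (1/4)/3 = 17/12.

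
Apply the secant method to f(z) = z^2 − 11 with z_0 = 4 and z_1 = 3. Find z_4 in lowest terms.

3373/1017

f(4) = 5, f(3) = −2. z_2 = 3 − (−2)·(3 − 4)/((−2) − 5) = 23/7.
f(3) = −2, f(23/7) = −10/49. z_3 = (23/7) − (−10/49)·((23/7) − 3)/((−10/49) − (−2)) = 73/22.
f(23/7) = −10/49, f(73/22) = 5/484. z_4 = (73/22) − (5/484)·((73/22) − (23/7))/((5/484) − (−10/49)) = 3373/1017.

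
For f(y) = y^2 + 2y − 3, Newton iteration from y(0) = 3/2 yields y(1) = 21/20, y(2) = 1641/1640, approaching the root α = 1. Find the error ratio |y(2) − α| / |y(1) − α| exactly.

1/82

y(1) − α = 21/20 − 1 = 1/20, so |y(1) − α| = 1/20.
y(2) − α = 1641/1640 − 1 = 1/1640, so |y(2) − α| = 1/1640.
Ratio = (1/1640) / (1/20) = 1/82.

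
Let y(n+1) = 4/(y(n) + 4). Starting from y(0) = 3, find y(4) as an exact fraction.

y(1) = 4/(3 + 4) = 4/7.
y(2) = 4/(4/7 + 4) = 7/8.
y(3) = 4/(7/8 + 4) = 32/39.
y(4) = 4/(32/39 + 4) = 39/47.

39/47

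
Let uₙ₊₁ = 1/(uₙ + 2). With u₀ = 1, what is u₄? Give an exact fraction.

17/41

u₁ = 1/(1 + 2) = 1/3.
u₂ = 1/(1/3 + 2) = 3/7.
u₃ = 1/(3/7 + 2) = 7/17.
u₄ = 1/(7/17 + 2) = 17/41.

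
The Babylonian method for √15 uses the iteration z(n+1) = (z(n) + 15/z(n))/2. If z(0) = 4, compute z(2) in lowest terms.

1921/496

z(1) = (4 + 15/4)/2 = 31/8.
z(2) = (31/8 + 15/(31/8))/2 = 1921/496.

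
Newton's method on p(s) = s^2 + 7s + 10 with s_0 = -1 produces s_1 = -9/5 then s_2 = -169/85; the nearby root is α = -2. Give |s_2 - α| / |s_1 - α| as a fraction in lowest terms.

s_1 - α = -9/5 - (-2) = -9/5 + 2 = 1/5, so |s_1 - α| = 1/5.
s_2 - α = -169/85 - (-2) = -169/85 + 2 = 1/85, so |s_2 - α| = 1/85.
Ratio = (1/85) / (1/5) = 1/17.

1/17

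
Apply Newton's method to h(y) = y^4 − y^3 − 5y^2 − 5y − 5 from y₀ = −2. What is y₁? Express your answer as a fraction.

h'(y) = 4y^3 − 3y^2 − 10y − 5.
h(−2) = 9, h'(−2) = −29, so y₁ = (−2) − 9/(−29) = −49/29.

−49/29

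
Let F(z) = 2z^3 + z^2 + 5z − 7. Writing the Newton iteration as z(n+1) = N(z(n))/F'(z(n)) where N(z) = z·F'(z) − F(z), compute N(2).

F'(z) = 6z^2 + 2z + 5.
N(z) = z·F'(z) − F(z) = z·(6z^2 + 2z + 5) − (2z^3 + z^2 + 5z − 7) = 4z^3 + z^2 + 7.
N(2) = 43.

43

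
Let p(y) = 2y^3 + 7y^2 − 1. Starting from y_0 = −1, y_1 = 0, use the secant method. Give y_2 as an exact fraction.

−1/5

p(−1) = 4, p(0) = −1. y_2 = 0 − (−1)·(0 − (−1))/((−1) − 4) = −1/5.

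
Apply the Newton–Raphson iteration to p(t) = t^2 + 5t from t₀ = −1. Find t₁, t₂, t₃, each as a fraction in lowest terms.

t₁ = 1/3, t₂ = 1/51, t₃ = 1/13107

p'(t) = 2t + 5.
p(−1) = −4, p'(−1) = 3, so t₁ = (−1) − (−4)/3 = 1/3.
p(1/3) = 16/9, p'(1/3) = 17/3, so t₂ = (1/3) − (16/9)/(17/3) = 1/51.
p(1/51) = 256/2601, p'(1/51) = 257/51, so t₃ = (1/51) − (256/2601)/(257/51) = 1/13107.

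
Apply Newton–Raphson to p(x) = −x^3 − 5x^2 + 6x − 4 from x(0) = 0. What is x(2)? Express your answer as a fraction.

−16/27

p'(x) = −3x^2 − 10x + 6.
p(0) = −4, p'(0) = 6, so x(1) = 0 − (−4)/6 = 2/3.
p(2/3) = −68/27, p'(2/3) = −2, so x(2) = (2/3) − (−68/27)/(−2) = −16/27.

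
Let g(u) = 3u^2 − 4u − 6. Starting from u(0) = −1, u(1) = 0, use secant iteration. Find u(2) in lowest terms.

−6/7

g(−1) = 1, g(0) = −6. u(2) = 0 − (−6)·(0 − (−1))/((−6) − 1) = −6/7.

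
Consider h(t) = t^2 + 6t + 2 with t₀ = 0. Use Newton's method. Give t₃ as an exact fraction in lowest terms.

h'(t) = 2t + 6.
h(0) = 2, h'(0) = 6, so t₁ = 0 - 2/6 = -1/3.
h(-1/3) = 1/9, h'(-1/3) = 16/3, so t₂ = (-1/3) - (1/9)/(16/3) = -17/48.
h(-17/48) = 1/2304, h'(-17/48) = 127/24, so t₃ = (-17/48) - (1/2304)/(127/24) = -4319/12192.

-4319/12192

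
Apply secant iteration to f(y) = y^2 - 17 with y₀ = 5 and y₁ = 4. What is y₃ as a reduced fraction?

301/73

f(5) = 8, f(4) = -1. y₂ = 4 - (-1)·(4 - 5)/((-1) - 8) = 37/9.
f(4) = -1, f(37/9) = -8/81. y₃ = (37/9) - (-8/81)·((37/9) - 4)/((-8/81) - (-1)) = 301/73.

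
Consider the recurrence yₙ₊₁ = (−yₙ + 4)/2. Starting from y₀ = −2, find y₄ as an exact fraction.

9/8

y₁ = (−(−2) + 4)/2 = 3.
y₂ = (−3 + 4)/2 = 1/2.
y₃ = (−(1/2) + 4)/2 = 7/4.
y₄ = (−(7/4) + 4)/2 = 9/8.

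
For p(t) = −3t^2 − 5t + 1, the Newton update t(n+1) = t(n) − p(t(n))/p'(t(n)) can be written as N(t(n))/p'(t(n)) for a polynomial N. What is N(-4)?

−49

p'(t) = −6t − 5.
N(t) = t·p'(t) − p(t) = t·(−6t − 5) − (−3t^2 − 5t + 1) = −3t^2 − 1.
N(-4) = −49.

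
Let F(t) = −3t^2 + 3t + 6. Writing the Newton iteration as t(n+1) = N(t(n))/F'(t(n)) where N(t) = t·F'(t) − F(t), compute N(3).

F'(t) = −6t + 3.
N(t) = t·F'(t) − F(t) = t·(−6t + 3) − (−3t^2 + 3t + 6) = −3t^2 − 6.
N(3) = −33.

−33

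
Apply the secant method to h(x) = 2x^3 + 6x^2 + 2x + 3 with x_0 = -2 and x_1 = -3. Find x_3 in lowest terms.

-2337/829

h(-2) = 7, h(-3) = -3. x_2 = (-3) - (-3)·((-3) - (-2))/((-3) - 7) = -27/10.
h(-3) = -3, h(-27/10) = 987/500. x_3 = (-27/10) - (987/500)·((-27/10) - (-3))/((987/500) - (-3)) = -2337/829.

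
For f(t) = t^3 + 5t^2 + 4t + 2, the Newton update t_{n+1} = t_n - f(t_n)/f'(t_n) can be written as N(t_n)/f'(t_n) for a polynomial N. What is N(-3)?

f'(t) = 3t^2 + 10t + 4.
N(t) = t·f'(t) - f(t) = t·(3t^2 + 10t + 4) - (t^3 + 5t^2 + 4t + 2) = 2t^3 + 5t^2 - 2.
N(-3) = -11.

-11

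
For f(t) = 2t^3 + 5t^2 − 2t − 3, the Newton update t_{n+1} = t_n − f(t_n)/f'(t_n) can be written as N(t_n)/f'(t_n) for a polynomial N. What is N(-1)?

4

f'(t) = 6t^2 + 10t − 2.
N(t) = t·f'(t) − f(t) = t·(6t^2 + 10t − 2) − (2t^3 + 5t^2 − 2t − 3) = 4t^3 + 5t^2 + 3.
N(-1) = 4.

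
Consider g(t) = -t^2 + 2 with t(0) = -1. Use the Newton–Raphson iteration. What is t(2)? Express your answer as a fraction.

g'(t) = -2t.
g(-1) = 1, g'(-1) = 2, so t(1) = (-1) - 1/2 = -3/2.
g(-3/2) = -1/4, g'(-3/2) = 3, so t(2) = (-3/2) - (-1/4)/3 = -17/12.

-17/12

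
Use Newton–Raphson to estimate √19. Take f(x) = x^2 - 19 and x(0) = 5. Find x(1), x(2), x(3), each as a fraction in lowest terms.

f'(x) = 2x.
f(5) = 6, f'(5) = 10, so x(1) = 5 - 6/10 = 22/5.
f(22/5) = 9/25, f'(22/5) = 44/5, so x(2) = (22/5) - (9/25)/(44/5) = 959/220.
f(959/220) = 81/48400, f'(959/220) = 959/110, so x(3) = (959/220) - (81/48400)/(959/110) = 1839281/421960.

x(1) = 22/5, x(2) = 959/220, x(3) = 1839281/421960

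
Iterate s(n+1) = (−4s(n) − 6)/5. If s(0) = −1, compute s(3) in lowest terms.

−62/125

s(1) = (−4·(−1) − 6)/5 = −2/5.
s(2) = (−4·(−2/5) − 6)/5 = −22/25.
s(3) = (−4·(−22/25) − 6)/5 = −62/125.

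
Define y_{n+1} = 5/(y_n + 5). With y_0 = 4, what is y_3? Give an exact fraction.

50/59

y_1 = 5/(4 + 5) = 5/9.
y_2 = 5/(5/9 + 5) = 9/10.
y_3 = 5/(9/10 + 5) = 50/59.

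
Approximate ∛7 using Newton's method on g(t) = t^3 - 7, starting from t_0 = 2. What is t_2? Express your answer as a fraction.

g'(t) = 3t^2.
g(2) = 1, g'(2) = 12, so t_1 = 2 - 1/12 = 23/12.
g(23/12) = 71/1728, g'(23/12) = 529/48, so t_2 = (23/12) - (71/1728)/(529/48) = 18215/9522.

18215/9522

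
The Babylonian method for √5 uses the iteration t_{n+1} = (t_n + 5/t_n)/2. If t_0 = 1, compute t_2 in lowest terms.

t_1 = (1 + 5/1)/2 = 3.
t_2 = (3 + 5/3)/2 = 7/3.

7/3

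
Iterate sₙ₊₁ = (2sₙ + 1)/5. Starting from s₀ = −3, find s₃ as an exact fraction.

3/25

s₁ = (2·(−3) + 1)/5 = −1.
s₂ = (2·(−1) + 1)/5 = −1/5.
s₃ = (2·(−1/5) + 1)/5 = 3/25.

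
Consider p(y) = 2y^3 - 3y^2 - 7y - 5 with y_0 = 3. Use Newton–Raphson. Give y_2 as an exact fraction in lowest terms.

2022717/682225

p'(y) = 6y^2 - 6y - 7.
p(3) = 1, p'(3) = 29, so y_1 = 3 - 1/29 = 86/29.
p(86/29) = 433/24389, p'(86/29) = 23525/841, so y_2 = (86/29) - (433/24389)/(23525/841) = 2022717/682225.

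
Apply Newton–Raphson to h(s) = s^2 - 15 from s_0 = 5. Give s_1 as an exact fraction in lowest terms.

h'(s) = 2s.
h(5) = 10, h'(5) = 10, so s_1 = 5 - 10/10 = 4.

4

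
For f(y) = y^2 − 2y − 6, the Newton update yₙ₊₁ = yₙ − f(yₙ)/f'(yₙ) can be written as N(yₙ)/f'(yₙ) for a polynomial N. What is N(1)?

7

f'(y) = 2y − 2.
N(y) = y·f'(y) − f(y) = y·(2y − 2) − (y^2 − 2y − 6) = y^2 + 6.
N(1) = 7.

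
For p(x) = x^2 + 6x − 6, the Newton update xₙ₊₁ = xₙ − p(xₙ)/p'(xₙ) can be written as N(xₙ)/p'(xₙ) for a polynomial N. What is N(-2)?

10

p'(x) = 2x + 6.
N(x) = x·p'(x) − p(x) = x·(2x + 6) − (x^2 + 6x − 6) = x^2 + 6.
N(-2) = 10.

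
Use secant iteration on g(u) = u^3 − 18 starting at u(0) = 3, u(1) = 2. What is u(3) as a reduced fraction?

7377/2786

g(3) = 9, g(2) = −10. u(2) = 2 − (−10)·(2 − 3)/((−10) − 9) = 48/19.
g(2) = −10, g(48/19) = −12870/6859. u(3) = (48/19) − (−12870/6859)·((48/19) − 2)/((−12870/6859) − (−10)) = 7377/2786.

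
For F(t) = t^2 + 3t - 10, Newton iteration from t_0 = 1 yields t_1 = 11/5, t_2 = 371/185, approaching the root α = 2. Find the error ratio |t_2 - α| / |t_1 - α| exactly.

1/37

t_1 - α = 11/5 - 2 = 1/5, so |t_1 - α| = 1/5.
t_2 - α = 371/185 - 2 = 1/185, so |t_2 - α| = 1/185.
Ratio = (1/185) / (1/5) = 1/37.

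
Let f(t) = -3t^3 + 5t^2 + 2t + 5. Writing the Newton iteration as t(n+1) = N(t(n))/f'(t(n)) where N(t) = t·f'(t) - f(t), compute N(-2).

f'(t) = -9t^2 + 10t + 2.
N(t) = t·f'(t) - f(t) = t·(-9t^2 + 10t + 2) - (-3t^3 + 5t^2 + 2t + 5) = -6t^3 + 5t^2 - 5.
N(-2) = 63.

63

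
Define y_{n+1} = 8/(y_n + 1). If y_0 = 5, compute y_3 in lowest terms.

56/31

y_1 = 8/(5 + 1) = 4/3.
y_2 = 8/(4/3 + 1) = 24/7.
y_3 = 8/(24/7 + 1) = 56/31.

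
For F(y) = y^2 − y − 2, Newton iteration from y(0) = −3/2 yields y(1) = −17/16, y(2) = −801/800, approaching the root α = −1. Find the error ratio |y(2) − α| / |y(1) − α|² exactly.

y(1) − α = −17/16 − (−1) = −17/16 + 1 = −1/16, so |y(1) − α| = 1/16.
y(2) − α = −801/800 − (−1) = −801/800 + 1 = −1/800, so |y(2) − α| = 1/800.
|y(1) − α|² = 1/256.
Ratio = (1/800) / (1/256) = 8/25.

8/25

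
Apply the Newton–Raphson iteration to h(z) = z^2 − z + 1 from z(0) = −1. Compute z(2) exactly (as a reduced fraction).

1

h'(z) = 2z − 1.
h(−1) = 3, h'(−1) = −3, so z(1) = (−1) − 3/(−3) = 0.
h(0) = 1, h'(0) = −1, so z(2) = 0 − 1/(−1) = 1.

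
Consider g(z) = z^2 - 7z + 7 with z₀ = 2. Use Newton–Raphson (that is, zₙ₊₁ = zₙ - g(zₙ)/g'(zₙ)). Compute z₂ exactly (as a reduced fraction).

g'(z) = 2z - 7.
g(2) = -3, g'(2) = -3, so z₁ = 2 - (-3)/(-3) = 1.
g(1) = 1, g'(1) = -5, so z₂ = 1 - 1/(-5) = 6/5.

6/5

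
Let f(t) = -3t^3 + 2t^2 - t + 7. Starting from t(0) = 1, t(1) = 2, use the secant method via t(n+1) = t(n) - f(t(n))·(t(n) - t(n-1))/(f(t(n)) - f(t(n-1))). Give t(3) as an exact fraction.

f(1) = 5, f(2) = -11. t(2) = 2 - (-11)·(2 - 1)/((-11) - 5) = 21/16.
f(2) = -11, f(21/16) = 9625/4096. t(3) = (21/16) - (9625/4096)·((21/16) - 2)/((9625/4096) - (-11)) = 7126/4971.

7126/4971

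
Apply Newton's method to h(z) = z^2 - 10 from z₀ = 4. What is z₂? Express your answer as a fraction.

329/104

h'(z) = 2z.
h(4) = 6, h'(4) = 8, so z₁ = 4 - 6/8 = 13/4.
h(13/4) = 9/16, h'(13/4) = 13/2, so z₂ = (13/4) - (9/16)/(13/2) = 329/104.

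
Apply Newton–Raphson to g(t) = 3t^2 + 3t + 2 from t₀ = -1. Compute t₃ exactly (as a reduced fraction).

-19/21

g'(t) = 6t + 3.
g(-1) = 2, g'(-1) = -3, so t₁ = (-1) - 2/(-3) = -1/3.
g(-1/3) = 4/3, g'(-1/3) = 1, so t₂ = (-1/3) - (4/3)/1 = -5/3.
g(-5/3) = 16/3, g'(-5/3) = -7, so t₃ = (-5/3) - (16/3)/(-7) = -19/21.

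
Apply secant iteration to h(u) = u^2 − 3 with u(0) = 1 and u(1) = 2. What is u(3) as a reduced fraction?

h(1) = −2, h(2) = 1. u(2) = 2 − 1·(2 − 1)/(1 − (−2)) = 5/3.
h(2) = 1, h(5/3) = −2/9. u(3) = (5/3) − (−2/9)·((5/3) − 2)/((−2/9) − 1) = 19/11.

19/11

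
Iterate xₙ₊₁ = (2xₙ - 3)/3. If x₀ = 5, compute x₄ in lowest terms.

x₁ = (2·5 - 3)/3 = 7/3.
x₂ = (2·(7/3) - 3)/3 = 5/9.
x₃ = (2·(5/9) - 3)/3 = -17/27.
x₄ = (2·(-17/27) - 3)/3 = -115/81.

-115/81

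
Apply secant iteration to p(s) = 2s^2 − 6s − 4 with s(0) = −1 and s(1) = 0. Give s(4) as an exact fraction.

p(−1) = 4, p(0) = −4. s(2) = 0 − (−4)·(0 − (−1))/((−4) − 4) = −1/2.
p(0) = −4, p(−1/2) = −1/2. s(3) = (−1/2) − (−1/2)·((−1/2) − 0)/((−1/2) − (−4)) = −4/7.
p(−1/2) = −1/2, p(−4/7) = 4/49. s(4) = (−4/7) − (4/49)·((−4/7) − (−1/2))/((4/49) − (−1/2)) = −32/57.

−32/57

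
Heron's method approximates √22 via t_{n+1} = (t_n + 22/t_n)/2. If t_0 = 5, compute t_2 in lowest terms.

t_1 = (5 + 22/5)/2 = 47/10.
t_2 = (47/10 + 22/(47/10))/2 = 4409/940.

4409/940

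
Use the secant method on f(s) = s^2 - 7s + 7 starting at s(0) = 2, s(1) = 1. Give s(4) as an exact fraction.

f(2) = -3, f(1) = 1. s(2) = 1 - 1·(1 - 2)/(1 - (-3)) = 5/4.
f(1) = 1, f(5/4) = -3/16. s(3) = (5/4) - (-3/16)·((5/4) - 1)/((-3/16) - 1) = 23/19.
f(5/4) = -3/16, f(23/19) = -3/361. s(4) = (23/19) - (-3/361)·((23/19) - (5/4))/((-3/361) - (-3/16)) = 139/115.

139/115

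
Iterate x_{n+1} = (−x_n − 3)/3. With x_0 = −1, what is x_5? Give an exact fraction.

x_1 = (−(−1) − 3)/3 = −2/3.
x_2 = (−(−2/3) − 3)/3 = −7/9.
x_3 = (−(−7/9) − 3)/3 = −20/27.
x_4 = (−(−20/27) − 3)/3 = −61/81.
x_5 = (−(−61/81) − 3)/3 = −182/243.

−182/243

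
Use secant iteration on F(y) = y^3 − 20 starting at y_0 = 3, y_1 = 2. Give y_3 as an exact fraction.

F(3) = 7, F(2) = −12. y_2 = 2 − (−12)·(2 − 3)/((−12) − 7) = 50/19.
F(2) = −12, F(50/19) = −12180/6859. y_3 = (50/19) − (−12180/6859)·((50/19) − 2)/((−12180/6859) − (−12)) = 1335/487.

1335/487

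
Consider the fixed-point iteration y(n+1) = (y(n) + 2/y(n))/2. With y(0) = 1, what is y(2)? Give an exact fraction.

y(1) = (1 + 2/1)/2 = 3/2.
y(2) = (3/2 + 2/(3/2))/2 = 17/12.

17/12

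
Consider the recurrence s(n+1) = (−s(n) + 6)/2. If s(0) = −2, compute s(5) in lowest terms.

s(1) = (−(−2) + 6)/2 = 4.
s(2) = (−4 + 6)/2 = 1.
s(3) = (−1 + 6)/2 = 5/2.
s(4) = (−(5/2) + 6)/2 = 7/4.
s(5) = (−(7/4) + 6)/2 = 17/8.

17/8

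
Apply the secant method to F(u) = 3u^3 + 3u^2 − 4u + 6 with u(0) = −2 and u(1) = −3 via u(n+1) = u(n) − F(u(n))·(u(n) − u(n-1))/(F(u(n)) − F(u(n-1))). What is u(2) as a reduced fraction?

−39/19

F(−2) = 2, F(−3) = −36. u(2) = (−3) − (−36)·((−3) − (−2))/((−36) − 2) = −39/19.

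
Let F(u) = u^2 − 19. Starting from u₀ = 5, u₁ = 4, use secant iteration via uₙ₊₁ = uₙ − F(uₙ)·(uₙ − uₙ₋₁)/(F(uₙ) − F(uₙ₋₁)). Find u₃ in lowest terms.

F(5) = 6, F(4) = −3. u₂ = 4 − (−3)·(4 − 5)/((−3) − 6) = 13/3.
F(4) = −3, F(13/3) = −2/9. u₃ = (13/3) − (−2/9)·((13/3) − 4)/((−2/9) − (−3)) = 109/25.

109/25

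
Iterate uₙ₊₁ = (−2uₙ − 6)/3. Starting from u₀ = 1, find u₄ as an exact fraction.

u₁ = (−2·1 − 6)/3 = −8/3.
u₂ = (−2·(−8/3) − 6)/3 = −2/9.
u₃ = (−2·(−2/9) − 6)/3 = −50/27.
u₄ = (−2·(−50/27) − 6)/3 = −62/81.

−62/81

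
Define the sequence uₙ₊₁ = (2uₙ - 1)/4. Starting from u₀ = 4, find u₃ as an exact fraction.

1/16

u₁ = (2·4 - 1)/4 = 7/4.
u₂ = (2·(7/4) - 1)/4 = 5/8.
u₃ = (2·(5/8) - 1)/4 = 1/16.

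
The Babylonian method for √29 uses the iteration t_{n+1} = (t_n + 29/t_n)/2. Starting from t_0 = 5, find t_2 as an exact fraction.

727/135

t_1 = (5 + 29/5)/2 = 27/5.
t_2 = (27/5 + 29/(27/5))/2 = 727/135.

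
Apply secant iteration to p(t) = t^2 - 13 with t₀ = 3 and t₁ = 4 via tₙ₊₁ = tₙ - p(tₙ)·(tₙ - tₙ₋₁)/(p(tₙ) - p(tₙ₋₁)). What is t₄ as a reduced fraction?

4799/1331

p(3) = -4, p(4) = 3. t₂ = 4 - 3·(4 - 3)/(3 - (-4)) = 25/7.
p(4) = 3, p(25/7) = -12/49. t₃ = (25/7) - (-12/49)·((25/7) - 4)/((-12/49) - 3) = 191/53.
p(25/7) = -12/49, p(191/53) = -36/2809. t₄ = (191/53) - (-36/2809)·((191/53) - (25/7))/((-36/2809) - (-12/49)) = 4799/1331.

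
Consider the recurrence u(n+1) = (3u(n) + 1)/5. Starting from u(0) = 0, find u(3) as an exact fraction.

49/125

u(1) = (3·0 + 1)/5 = 1/5.
u(2) = (3·(1/5) + 1)/5 = 8/25.
u(3) = (3·(8/25) + 1)/5 = 49/125.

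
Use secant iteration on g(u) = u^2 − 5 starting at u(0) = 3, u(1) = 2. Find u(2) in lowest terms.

11/5

g(3) = 4, g(2) = −1. u(2) = 2 − (−1)·(2 − 3)/((−1) − 4) = 11/5.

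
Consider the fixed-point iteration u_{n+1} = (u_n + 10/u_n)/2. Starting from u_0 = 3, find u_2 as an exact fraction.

721/228

u_1 = (3 + 10/3)/2 = 19/6.
u_2 = (19/6 + 10/(19/6))/2 = 721/228.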